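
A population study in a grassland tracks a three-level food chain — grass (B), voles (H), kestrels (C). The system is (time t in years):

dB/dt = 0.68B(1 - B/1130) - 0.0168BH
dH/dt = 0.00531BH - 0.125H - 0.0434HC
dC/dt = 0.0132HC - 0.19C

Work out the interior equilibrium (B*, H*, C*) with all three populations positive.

From dC/dt = 0: 0.0132H* = 0.19, so H* = 14.4.
From dB/dt = 0: 0.68(1 - B*/1130) = 0.0168·14.4, giving B* = 1130·(1 - 0.356) = 728.
From dH/dt = 0: 0.00531·728 - 0.125 = 0.0434C*, so C* = 3.74/0.0434 = 86.2.

B* ≈ 728, H* ≈ 14.4, C* ≈ 86.2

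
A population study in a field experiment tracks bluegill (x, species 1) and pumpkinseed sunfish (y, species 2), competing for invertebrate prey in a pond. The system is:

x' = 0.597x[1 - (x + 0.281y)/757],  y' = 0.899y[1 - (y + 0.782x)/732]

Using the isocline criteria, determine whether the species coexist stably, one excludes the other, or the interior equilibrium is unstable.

stable coexistence

Compare the nullcline intercepts: K1/α12 = 757/0.281 = 2690 > K2 = 732; K2/α21 = 732/0.782 = 936 > K1 = 757.
Since both inequalities hold, each species can invade when rare, so the interior equilibrium is stable.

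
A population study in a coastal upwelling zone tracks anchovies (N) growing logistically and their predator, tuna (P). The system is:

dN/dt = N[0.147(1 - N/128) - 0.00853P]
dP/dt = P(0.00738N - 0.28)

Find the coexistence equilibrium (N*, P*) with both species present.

From dP/dt = 0 with P > 0: 0.00738N* = 0.28, so N* = 37.9.
Substitute into dN/dt = 0: 0.147(1 - 37.9/128) = 0.00853P*.
The bracket is 0.704, giving P* = 0.103/0.00853 = 12.1.

N* ≈ 37.9, P* ≈ 12.1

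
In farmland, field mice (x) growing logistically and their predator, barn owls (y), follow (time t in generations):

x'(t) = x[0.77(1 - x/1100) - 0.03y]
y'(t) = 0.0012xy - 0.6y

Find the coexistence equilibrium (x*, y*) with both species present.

x* ≈ 500, y* ≈ 14

From dy/dt = 0 with y > 0: 0.0012x* = 0.6, so x* = 500.
Substitute into dx/dt = 0: 0.77(1 - 500/1100) = 0.03y*.
The bracket is 0.545, giving y* = 0.42/0.03 = 14.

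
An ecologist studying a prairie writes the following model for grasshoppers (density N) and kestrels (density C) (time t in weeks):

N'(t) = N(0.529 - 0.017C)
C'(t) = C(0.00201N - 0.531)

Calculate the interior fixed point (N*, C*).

Set dC/dt = 0 with C > 0: 0.00201N - 0.531 = 0, so N* = 0.531/0.00201 = 264.
Set dN/dt = 0 with N > 0: 0.529 - 0.017C = 0, so C* = 0.529/0.017 = 31.1.

N* ≈ 264, C* ≈ 31.1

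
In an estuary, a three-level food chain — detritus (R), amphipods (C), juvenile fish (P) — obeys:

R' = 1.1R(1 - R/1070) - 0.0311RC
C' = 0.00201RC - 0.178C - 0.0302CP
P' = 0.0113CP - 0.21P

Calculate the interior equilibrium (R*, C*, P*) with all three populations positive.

R* ≈ 508, C* ≈ 18.6, P* ≈ 27.9

From dP/dt = 0: 0.0113C* = 0.21, so C* = 18.6.
From dR/dt = 0: 1.1(1 - R*/1070) = 0.0311·18.6, giving R* = 1070·(1 - 0.525) = 508.
From dC/dt = 0: 0.00201·508 - 0.178 = 0.0302P*, so P* = 0.843/0.0302 = 27.9.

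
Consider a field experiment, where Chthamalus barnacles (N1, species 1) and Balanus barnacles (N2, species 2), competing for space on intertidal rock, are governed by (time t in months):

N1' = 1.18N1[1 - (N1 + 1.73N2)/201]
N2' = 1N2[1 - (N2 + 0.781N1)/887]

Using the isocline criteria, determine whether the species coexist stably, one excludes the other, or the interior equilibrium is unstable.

Compare the nullcline intercepts: K1/α12 = 201/1.73 = 116 < K2 = 887; K2/α21 = 887/0.781 = 1140 > K1 = 201.
Since the inequalities point opposite ways, species 2 can invade but species 1 cannot.

species 2 excludes species 1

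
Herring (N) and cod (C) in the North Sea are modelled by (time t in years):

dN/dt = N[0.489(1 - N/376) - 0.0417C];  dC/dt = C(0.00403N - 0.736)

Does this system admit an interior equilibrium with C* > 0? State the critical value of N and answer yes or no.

The predator equation gives dC/dt > 0 only when N > 0.736/0.00403 = 183.
Without the predator, N → K = 376. Since 376 > 183, the predator can invade and persist.

Threshold N = 183; K > 183, so yes, the predator persists.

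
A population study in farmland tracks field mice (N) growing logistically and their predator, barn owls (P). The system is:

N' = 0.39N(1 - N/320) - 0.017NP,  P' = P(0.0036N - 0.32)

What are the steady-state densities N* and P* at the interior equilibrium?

From dP/dt = 0 with P > 0: 0.0036N* = 0.32, so N* = 88.9.
Substitute into dN/dt = 0: 0.39(1 - 88.9/320) = 0.017P*.
The bracket is 0.722, giving P* = 0.282/0.017 = 16.6.

N* ≈ 88.9, P* ≈ 16.6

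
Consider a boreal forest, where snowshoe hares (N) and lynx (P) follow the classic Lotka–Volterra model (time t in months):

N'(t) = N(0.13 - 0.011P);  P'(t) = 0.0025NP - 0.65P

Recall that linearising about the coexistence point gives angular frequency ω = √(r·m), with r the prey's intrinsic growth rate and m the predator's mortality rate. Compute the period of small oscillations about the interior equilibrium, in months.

T ≈ 21.6 months

Here r = 0.13 and m = 0.65, so r·m = 0.0845.
ω = √0.0845 = 0.291 per month, hence T = 2π/ω ≈ 21.6 months.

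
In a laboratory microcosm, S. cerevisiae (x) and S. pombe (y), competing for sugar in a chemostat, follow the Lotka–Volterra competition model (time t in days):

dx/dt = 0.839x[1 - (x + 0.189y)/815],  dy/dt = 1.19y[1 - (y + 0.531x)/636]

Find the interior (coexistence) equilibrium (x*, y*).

Setting both brackets to zero gives the nullclines x + 0.189y = 815 and 0.531x + y = 636.
Substituting y = 636 - 0.531x into the first: x(1 - 0.189·0.531) = 815 - 0.189·636.
So x* = 695/0.9 = 772, and then y* = 636 - 0.531·772 = 226.

x* ≈ 772, y* ≈ 226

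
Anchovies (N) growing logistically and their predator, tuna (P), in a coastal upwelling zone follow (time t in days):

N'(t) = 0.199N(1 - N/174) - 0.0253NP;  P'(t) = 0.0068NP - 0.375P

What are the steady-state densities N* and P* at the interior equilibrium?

From dP/dt = 0 with P > 0: 0.0068N* = 0.375, so N* = 55.1.
Substitute into dN/dt = 0: 0.199(1 - 55.1/174) = 0.0253P*.
The bracket is 0.683, giving P* = 0.136/0.0253 = 5.37.

N* ≈ 55.1, P* ≈ 5.37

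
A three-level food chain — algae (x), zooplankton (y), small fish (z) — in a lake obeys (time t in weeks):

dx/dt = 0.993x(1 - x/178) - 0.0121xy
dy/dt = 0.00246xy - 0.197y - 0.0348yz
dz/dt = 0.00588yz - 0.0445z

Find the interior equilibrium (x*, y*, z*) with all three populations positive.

x* ≈ 162, y* ≈ 7.57, z* ≈ 5.76

From dz/dt = 0: 0.00588y* = 0.0445, so y* = 7.57.
From dx/dt = 0: 0.993(1 - x*/178) = 0.0121·7.57, giving x* = 178·(1 - 0.0922) = 162.
From dy/dt = 0: 0.00246·162 - 0.197 = 0.0348z*, so z* = 0.2/0.0348 = 5.76.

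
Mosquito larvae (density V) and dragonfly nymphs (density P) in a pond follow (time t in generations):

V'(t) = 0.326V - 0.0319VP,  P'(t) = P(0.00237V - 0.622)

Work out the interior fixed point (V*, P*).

V* ≈ 262, P* ≈ 10.2

Set dP/dt = 0 with P > 0: 0.00237V - 0.622 = 0, so V* = 0.622/0.00237 = 262.
Set dV/dt = 0 with V > 0: 0.326 - 0.0319P = 0, so P* = 0.326/0.0319 = 10.2.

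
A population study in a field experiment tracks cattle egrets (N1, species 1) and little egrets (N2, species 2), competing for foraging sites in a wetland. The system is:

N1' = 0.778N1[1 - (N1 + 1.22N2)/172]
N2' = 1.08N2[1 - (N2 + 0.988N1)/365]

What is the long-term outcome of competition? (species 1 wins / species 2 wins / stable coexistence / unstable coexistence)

Compare the nullcline intercepts: K1/α12 = 172/1.22 = 141 < K2 = 365; K2/α21 = 365/0.988 = 369 > K1 = 172.
Since the inequalities point opposite ways, species 2 can invade but species 1 cannot.

species 2 excludes species 1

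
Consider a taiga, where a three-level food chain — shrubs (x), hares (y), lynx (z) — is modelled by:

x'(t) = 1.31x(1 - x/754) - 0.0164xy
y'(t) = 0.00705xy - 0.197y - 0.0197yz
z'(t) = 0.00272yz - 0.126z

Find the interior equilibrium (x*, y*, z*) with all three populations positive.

x* ≈ 317, y* ≈ 46.3, z* ≈ 103

From dz/dt = 0: 0.00272y* = 0.126, so y* = 46.3.
From dx/dt = 0: 1.31(1 - x*/754) = 0.0164·46.3, giving x* = 754·(1 - 0.58) = 317.
From dy/dt = 0: 0.00705·317 - 0.197 = 0.0197z*, so z* = 2.04/0.0197 = 103.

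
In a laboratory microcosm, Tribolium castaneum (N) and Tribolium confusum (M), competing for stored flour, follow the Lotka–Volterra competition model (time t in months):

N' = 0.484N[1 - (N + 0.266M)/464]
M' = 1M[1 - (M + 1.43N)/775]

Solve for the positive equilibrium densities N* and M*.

N* ≈ 416, M* ≈ 180

Setting both brackets to zero gives the nullclines N + 0.266M = 464 and 1.43N + M = 775.
Substituting M = 775 - 1.43N into the first: N(1 - 0.266·1.43) = 464 - 0.266·775.
So N* = 258/0.62 = 416, and then M* = 775 - 1.43·416 = 180.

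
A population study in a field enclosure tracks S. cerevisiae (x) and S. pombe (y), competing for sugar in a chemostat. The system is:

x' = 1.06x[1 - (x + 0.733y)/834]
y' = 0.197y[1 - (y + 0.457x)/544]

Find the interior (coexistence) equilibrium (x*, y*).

x* ≈ 654, y* ≈ 245

Setting both brackets to zero gives the nullclines x + 0.733y = 834 and 0.457x + y = 544.
Substituting y = 544 - 0.457x into the first: x(1 - 0.733·0.457) = 834 - 0.733·544.
So x* = 435/0.665 = 654, and then y* = 544 - 0.457·654 = 245.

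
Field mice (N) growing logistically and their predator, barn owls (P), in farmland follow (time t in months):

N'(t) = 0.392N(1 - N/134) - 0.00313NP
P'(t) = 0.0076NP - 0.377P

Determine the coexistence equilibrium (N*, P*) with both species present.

N* ≈ 49.6, P* ≈ 78.9

From dP/dt = 0 with P > 0: 0.0076N* = 0.377, so N* = 49.6.
Substitute into dN/dt = 0: 0.392(1 - 49.6/134) = 0.00313P*.
The bracket is 0.63, giving P* = 0.247/0.00313 = 78.9.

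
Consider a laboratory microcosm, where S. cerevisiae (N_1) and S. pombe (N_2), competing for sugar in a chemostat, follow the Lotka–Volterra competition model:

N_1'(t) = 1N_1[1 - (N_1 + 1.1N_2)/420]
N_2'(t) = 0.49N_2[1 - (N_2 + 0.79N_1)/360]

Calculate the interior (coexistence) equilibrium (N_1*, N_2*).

N_1* ≈ 183, N_2* ≈ 215

Setting both brackets to zero gives the nullclines N_1 + 1.1N_2 = 420 and 0.79N_1 + N_2 = 360.
Substituting N_2 = 360 - 0.79N_1 into the first: N_1(1 - 1.1·0.79) = 420 - 1.1·360.
So N_1* = 24/0.131 = 183, and then N_2* = 360 - 0.79·183 = 215.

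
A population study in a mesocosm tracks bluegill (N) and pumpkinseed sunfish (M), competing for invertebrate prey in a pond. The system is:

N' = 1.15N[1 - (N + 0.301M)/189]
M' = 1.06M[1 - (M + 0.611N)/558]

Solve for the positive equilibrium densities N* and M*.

Setting both brackets to zero gives the nullclines N + 0.301M = 189 and 0.611N + M = 558.
Substituting M = 558 - 0.611N into the first: N(1 - 0.301·0.611) = 189 - 0.301·558.
So N* = 21/0.816 = 25.8, and then M* = 558 - 0.611·25.8 = 542.

N* ≈ 25.8, M* ≈ 542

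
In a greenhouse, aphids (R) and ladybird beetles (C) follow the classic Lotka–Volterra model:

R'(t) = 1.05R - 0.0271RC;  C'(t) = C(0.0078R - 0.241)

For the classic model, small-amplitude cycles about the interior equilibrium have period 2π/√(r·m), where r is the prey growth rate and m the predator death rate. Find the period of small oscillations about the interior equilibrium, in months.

T ≈ 12.5 months

Here r = 1.05 and m = 0.241, so r·m = 0.253.
ω = √0.253 = 0.503 per month, hence T = 2π/ω ≈ 12.5 months.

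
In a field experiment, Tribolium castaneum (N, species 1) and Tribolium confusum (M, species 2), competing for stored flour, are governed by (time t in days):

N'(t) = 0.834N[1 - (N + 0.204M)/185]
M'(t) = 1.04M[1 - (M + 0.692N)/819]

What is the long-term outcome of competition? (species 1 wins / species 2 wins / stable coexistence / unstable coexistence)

Compare the nullcline intercepts: K1/α12 = 185/0.204 = 907 > K2 = 819; K2/α21 = 819/0.692 = 1180 > K1 = 185.
Since both inequalities hold, each species can invade when rare, so the interior equilibrium is stable.

stable coexistence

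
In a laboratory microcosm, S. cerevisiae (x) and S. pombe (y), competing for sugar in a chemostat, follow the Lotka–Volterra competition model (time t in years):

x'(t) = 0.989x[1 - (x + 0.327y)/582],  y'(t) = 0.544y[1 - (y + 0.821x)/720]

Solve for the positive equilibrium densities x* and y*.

Setting both brackets to zero gives the nullclines x + 0.327y = 582 and 0.821x + y = 720.
Substituting y = 720 - 0.821x into the first: x(1 - 0.327·0.821) = 582 - 0.327·720.
So x* = 347/0.732 = 474, and then y* = 720 - 0.821·474 = 331.

x* ≈ 474, y* ≈ 331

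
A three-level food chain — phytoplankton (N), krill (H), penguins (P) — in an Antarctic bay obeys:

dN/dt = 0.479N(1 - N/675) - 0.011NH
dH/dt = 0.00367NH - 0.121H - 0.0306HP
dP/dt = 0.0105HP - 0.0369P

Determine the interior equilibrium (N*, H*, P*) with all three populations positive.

From dP/dt = 0: 0.0105H* = 0.0369, so H* = 3.51.
From dN/dt = 0: 0.479(1 - N*/675) = 0.011·3.51, giving N* = 675·(1 - 0.0807) = 621.
From dH/dt = 0: 0.00367·621 - 0.121 = 0.0306P*, so P* = 2.16/0.0306 = 70.5.

N* ≈ 621, H* ≈ 3.51, P* ≈ 70.5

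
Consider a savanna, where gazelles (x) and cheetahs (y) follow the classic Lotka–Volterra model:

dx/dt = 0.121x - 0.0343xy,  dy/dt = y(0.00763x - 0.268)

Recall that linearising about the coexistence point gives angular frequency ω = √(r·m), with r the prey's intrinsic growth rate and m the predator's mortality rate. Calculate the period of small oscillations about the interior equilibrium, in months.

T ≈ 34.9 months

Here r = 0.121 and m = 0.268, so r·m = 0.0324.
ω = √0.0324 = 0.18 per month, hence T = 2π/ω ≈ 34.9 months.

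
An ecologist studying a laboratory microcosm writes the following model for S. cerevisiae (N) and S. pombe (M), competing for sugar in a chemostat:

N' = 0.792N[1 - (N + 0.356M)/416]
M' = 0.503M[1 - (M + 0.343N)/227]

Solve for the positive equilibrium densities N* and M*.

Setting both brackets to zero gives the nullclines N + 0.356M = 416 and 0.343N + M = 227.
Substituting M = 227 - 0.343N into the first: N(1 - 0.356·0.343) = 416 - 0.356·227.
So N* = 335/0.878 = 382, and then M* = 227 - 0.343·382 = 96.

N* ≈ 382, M* ≈ 96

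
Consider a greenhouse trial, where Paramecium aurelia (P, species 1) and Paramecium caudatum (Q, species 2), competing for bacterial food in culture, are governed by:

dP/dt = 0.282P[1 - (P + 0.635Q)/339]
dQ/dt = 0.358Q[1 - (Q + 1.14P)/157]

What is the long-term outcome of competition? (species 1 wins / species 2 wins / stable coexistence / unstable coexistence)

Compare the nullcline intercepts: K1/α12 = 339/0.635 = 534 > K2 = 157; K2/α21 = 157/1.14 = 138 < K1 = 339.
Since the inequalities point opposite ways, species 1 can invade but species 2 cannot.

species 1 excludes species 2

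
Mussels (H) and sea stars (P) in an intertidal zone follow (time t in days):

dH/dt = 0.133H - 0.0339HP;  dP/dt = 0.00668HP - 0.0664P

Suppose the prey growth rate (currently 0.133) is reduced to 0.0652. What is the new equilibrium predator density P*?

At the interior fixed point, setting dH/dt = 0 with H > 0 fixes P* = (prey growth rate)/(HP coefficient) — independent of the other coefficients.
With the change, P* = 0.0652/0.0339 = 1.92; it falls from 3.92.

P* ≈ 1.92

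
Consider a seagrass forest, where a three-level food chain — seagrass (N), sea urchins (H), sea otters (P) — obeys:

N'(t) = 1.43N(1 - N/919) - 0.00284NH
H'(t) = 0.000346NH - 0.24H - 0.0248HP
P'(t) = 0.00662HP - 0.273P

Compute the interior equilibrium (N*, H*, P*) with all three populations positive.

N* ≈ 844, H* ≈ 41.2, P* ≈ 2.09

From dP/dt = 0: 0.00662H* = 0.273, so H* = 41.2.
From dN/dt = 0: 1.43(1 - N*/919) = 0.00284·41.2, giving N* = 919·(1 - 0.0819) = 844.
From dH/dt = 0: 0.000346·844 - 0.24 = 0.0248P*, so P* = 0.0519/0.0248 = 2.09.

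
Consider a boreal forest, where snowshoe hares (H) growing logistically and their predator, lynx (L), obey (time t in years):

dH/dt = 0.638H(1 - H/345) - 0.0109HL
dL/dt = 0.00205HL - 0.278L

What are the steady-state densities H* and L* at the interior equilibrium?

From dL/dt = 0 with L > 0: 0.00205H* = 0.278, so H* = 136.
Substitute into dH/dt = 0: 0.638(1 - 136/345) = 0.0109L*.
The bracket is 0.607, giving L* = 0.387/0.0109 = 35.5.

H* ≈ 136, L* ≈ 35.5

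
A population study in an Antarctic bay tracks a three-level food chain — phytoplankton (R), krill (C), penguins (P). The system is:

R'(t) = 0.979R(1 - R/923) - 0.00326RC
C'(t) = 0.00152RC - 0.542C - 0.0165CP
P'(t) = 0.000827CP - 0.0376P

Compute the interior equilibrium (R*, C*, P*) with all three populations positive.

From dP/dt = 0: 0.000827C* = 0.0376, so C* = 45.5.
From dR/dt = 0: 0.979(1 - R*/923) = 0.00326·45.5, giving R* = 923·(1 - 0.151) = 783.
From dC/dt = 0: 0.00152·783 - 0.542 = 0.0165P*, so P* = 0.649/0.0165 = 39.3.

R* ≈ 783, C* ≈ 45.5, P* ≈ 39.3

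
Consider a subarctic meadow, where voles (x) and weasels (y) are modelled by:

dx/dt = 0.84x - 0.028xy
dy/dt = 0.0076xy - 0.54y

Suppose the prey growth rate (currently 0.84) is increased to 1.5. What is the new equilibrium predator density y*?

y* ≈ 53.6

At the interior fixed point, setting dx/dt = 0 with x > 0 fixes y* = (prey growth rate)/(xy coefficient) — independent of the other coefficients.
With the change, y* = 1.5/0.028 = 53.6; it rises from 30.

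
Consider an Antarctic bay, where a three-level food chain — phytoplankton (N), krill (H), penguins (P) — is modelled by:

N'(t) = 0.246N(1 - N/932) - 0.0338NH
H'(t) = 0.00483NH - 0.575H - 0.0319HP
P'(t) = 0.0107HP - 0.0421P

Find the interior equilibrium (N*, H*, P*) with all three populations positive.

N* ≈ 428, H* ≈ 3.93, P* ≈ 46.8

From dP/dt = 0: 0.0107H* = 0.0421, so H* = 3.93.
From dN/dt = 0: 0.246(1 - N*/932) = 0.0338·3.93, giving N* = 932·(1 - 0.541) = 428.
From dH/dt = 0: 0.00483·428 - 0.575 = 0.0319P*, so P* = 1.49/0.0319 = 46.8.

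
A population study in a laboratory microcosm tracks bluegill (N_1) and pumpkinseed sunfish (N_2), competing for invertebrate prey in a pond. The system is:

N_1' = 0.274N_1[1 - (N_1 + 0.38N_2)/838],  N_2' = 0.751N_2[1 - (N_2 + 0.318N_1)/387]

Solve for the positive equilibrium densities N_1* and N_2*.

N_1* ≈ 786, N_2* ≈ 137

Setting both brackets to zero gives the nullclines N_1 + 0.38N_2 = 838 and 0.318N_1 + N_2 = 387.
Substituting N_2 = 387 - 0.318N_1 into the first: N_1(1 - 0.38·0.318) = 838 - 0.38·387.
So N_1* = 691/0.879 = 786, and then N_2* = 387 - 0.318·786 = 137.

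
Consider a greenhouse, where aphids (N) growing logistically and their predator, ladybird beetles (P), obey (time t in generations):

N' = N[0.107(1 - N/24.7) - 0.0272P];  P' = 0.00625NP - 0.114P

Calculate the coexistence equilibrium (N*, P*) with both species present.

N* ≈ 18.2, P* ≈ 1.03

From dP/dt = 0 with P > 0: 0.00625N* = 0.114, so N* = 18.2.
Substitute into dN/dt = 0: 0.107(1 - 18.2/24.7) = 0.0272P*.
The bracket is 0.262, giving P* = 0.028/0.0272 = 1.03.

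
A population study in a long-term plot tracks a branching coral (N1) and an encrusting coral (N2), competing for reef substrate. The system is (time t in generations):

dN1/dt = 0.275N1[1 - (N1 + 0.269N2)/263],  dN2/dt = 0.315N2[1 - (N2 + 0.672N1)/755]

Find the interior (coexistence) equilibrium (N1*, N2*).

Setting both brackets to zero gives the nullclines N1 + 0.269N2 = 263 and 0.672N1 + N2 = 755.
Substituting N2 = 755 - 0.672N1 into the first: N1(1 - 0.269·0.672) = 263 - 0.269·755.
So N1* = 59.9/0.819 = 73.1, and then N2* = 755 - 0.672·73.1 = 706.

N1* ≈ 73.1, N2* ≈ 706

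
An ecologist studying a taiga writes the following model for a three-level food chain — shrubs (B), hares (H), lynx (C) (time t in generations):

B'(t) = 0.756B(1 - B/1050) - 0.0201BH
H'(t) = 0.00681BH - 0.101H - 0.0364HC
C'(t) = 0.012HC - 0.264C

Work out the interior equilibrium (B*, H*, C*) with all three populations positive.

B* ≈ 436, H* ≈ 22, C* ≈ 78.8

From dC/dt = 0: 0.012H* = 0.264, so H* = 22.
From dB/dt = 0: 0.756(1 - B*/1050) = 0.0201·22, giving B* = 1050·(1 - 0.585) = 436.
From dH/dt = 0: 0.00681·436 - 0.101 = 0.0364C*, so C* = 2.87/0.0364 = 78.8.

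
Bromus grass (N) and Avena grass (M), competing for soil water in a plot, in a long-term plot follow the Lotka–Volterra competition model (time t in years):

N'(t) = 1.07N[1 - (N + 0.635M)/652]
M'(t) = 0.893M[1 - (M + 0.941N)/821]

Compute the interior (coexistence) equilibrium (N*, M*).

N* ≈ 325, M* ≈ 515

Setting both brackets to zero gives the nullclines N + 0.635M = 652 and 0.941N + M = 821.
Substituting M = 821 - 0.941N into the first: N(1 - 0.635·0.941) = 652 - 0.635·821.
So N* = 131/0.402 = 325, and then M* = 821 - 0.941·325 = 515.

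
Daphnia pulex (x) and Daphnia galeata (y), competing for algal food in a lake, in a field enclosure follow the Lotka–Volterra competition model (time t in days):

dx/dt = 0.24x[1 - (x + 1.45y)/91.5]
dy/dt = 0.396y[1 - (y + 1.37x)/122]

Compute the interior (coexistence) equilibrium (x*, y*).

x* ≈ 86.6, y* ≈ 3.4

Setting both brackets to zero gives the nullclines x + 1.45y = 91.5 and 1.37x + y = 122.
Substituting y = 122 - 1.37x into the first: x(1 - 1.45·1.37) = 91.5 - 1.45·122.
So x* = -85.4/-0.987 = 86.6, and then y* = 122 - 1.37·86.6 = 3.4.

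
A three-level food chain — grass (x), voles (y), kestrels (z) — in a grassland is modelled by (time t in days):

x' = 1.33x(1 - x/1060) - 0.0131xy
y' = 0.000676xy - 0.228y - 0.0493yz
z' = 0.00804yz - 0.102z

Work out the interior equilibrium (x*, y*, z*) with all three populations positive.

From dz/dt = 0: 0.00804y* = 0.102, so y* = 12.7.
From dx/dt = 0: 1.33(1 - x*/1060) = 0.0131·12.7, giving x* = 1060·(1 - 0.125) = 928.
From dy/dt = 0: 0.000676·928 - 0.228 = 0.0493z*, so z* = 0.399/0.0493 = 8.09.

x* ≈ 928, y* ≈ 12.7, z* ≈ 8.09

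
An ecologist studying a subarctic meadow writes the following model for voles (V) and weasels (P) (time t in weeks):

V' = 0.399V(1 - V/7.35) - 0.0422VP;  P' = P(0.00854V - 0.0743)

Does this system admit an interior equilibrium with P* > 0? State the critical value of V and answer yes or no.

The predator equation gives dP/dt > 0 only when V > 0.0743/0.00854 = 8.7.
Without the predator, V → K = 7.35. Since 7.35 < 8.7, the predator cannot invade.

Threshold V = 8.7; K < 8.7, so no, the predator goes extinct.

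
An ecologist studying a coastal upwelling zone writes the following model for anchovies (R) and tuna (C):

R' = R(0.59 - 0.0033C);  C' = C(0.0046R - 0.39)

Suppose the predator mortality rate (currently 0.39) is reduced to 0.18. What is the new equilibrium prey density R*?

R* ≈ 39.1

At the interior fixed point, setting dC/dt = 0 with C > 0 fixes R* = (predator death rate)/(RC coefficient) — independent of the other coefficients.
With the change, R* = 0.18/0.0046 = 39.1; it falls from 84.8.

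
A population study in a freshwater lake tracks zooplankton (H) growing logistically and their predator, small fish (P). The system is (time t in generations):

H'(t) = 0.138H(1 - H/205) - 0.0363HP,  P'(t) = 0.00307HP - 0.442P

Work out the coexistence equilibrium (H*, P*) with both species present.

H* ≈ 144, P* ≈ 1.13

From dP/dt = 0 with P > 0: 0.00307H* = 0.442, so H* = 144.
Substitute into dH/dt = 0: 0.138(1 - 144/205) = 0.0363P*.
The bracket is 0.298, giving P* = 0.0411/0.0363 = 1.13.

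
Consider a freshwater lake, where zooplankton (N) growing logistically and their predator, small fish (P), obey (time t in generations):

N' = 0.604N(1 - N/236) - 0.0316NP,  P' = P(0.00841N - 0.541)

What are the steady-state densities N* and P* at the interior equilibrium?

N* ≈ 64.3, P* ≈ 13.9

From dP/dt = 0 with P > 0: 0.00841N* = 0.541, so N* = 64.3.
Substitute into dN/dt = 0: 0.604(1 - 64.3/236) = 0.0316P*.
The bracket is 0.727, giving P* = 0.439/0.0316 = 13.9.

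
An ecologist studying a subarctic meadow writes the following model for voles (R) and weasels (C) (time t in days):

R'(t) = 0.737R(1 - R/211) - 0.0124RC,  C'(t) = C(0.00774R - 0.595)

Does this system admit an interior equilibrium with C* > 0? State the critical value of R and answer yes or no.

Threshold R = 76.9; K > 76.9, so yes, the predator persists.

The predator equation gives dC/dt > 0 only when R > 0.595/0.00774 = 76.9.
Without the predator, R → K = 211. Since 211 > 76.9, the predator can invade and persist.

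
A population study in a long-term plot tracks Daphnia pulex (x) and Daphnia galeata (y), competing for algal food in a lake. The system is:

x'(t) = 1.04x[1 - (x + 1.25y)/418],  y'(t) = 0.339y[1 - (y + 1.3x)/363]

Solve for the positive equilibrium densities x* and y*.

x* ≈ 57.2, y* ≈ 289

Setting both brackets to zero gives the nullclines x + 1.25y = 418 and 1.3x + y = 363.
Substituting y = 363 - 1.3x into the first: x(1 - 1.25·1.3) = 418 - 1.25·363.
So x* = -35.8/-0.625 = 57.2, and then y* = 363 - 1.3·57.2 = 289.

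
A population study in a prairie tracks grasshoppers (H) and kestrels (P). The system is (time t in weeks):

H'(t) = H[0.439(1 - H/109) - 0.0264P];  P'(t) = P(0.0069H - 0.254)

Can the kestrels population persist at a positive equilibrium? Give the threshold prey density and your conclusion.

Threshold H = 36.8; K > 36.8, so yes, the predator persists.

The predator equation gives dP/dt > 0 only when H > 0.254/0.0069 = 36.8.
Without the predator, H → K = 109. Since 109 > 36.8, the predator can invade and persist.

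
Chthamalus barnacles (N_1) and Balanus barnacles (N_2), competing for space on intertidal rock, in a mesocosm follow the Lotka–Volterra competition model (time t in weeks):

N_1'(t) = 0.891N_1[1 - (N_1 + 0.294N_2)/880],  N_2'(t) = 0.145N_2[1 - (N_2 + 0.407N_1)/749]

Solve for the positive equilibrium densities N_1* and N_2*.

Setting both brackets to zero gives the nullclines N_1 + 0.294N_2 = 880 and 0.407N_1 + N_2 = 749.
Substituting N_2 = 749 - 0.407N_1 into the first: N_1(1 - 0.294·0.407) = 880 - 0.294·749.
So N_1* = 660/0.88 = 749, and then N_2* = 749 - 0.407·749 = 444.

N_1* ≈ 749, N_2* ≈ 444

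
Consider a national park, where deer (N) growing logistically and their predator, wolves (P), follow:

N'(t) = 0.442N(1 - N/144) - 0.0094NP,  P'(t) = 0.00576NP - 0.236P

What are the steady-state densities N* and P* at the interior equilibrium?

From dP/dt = 0 with P > 0: 0.00576N* = 0.236, so N* = 41.
Substitute into dN/dt = 0: 0.442(1 - 41/144) = 0.0094P*.
The bracket is 0.715, giving P* = 0.316/0.0094 = 33.6.

N* ≈ 41, P* ≈ 33.6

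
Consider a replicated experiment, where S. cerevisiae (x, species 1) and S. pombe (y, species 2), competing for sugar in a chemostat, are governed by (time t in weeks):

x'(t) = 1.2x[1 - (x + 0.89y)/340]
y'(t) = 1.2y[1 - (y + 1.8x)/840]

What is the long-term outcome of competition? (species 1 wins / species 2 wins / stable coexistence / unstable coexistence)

species 2 excludes species 1

Compare the nullcline intercepts: K1/α12 = 340/0.89 = 382 < K2 = 840; K2/α21 = 840/1.8 = 467 > K1 = 340.
Since the inequalities point opposite ways, species 2 can invade but species 1 cannot.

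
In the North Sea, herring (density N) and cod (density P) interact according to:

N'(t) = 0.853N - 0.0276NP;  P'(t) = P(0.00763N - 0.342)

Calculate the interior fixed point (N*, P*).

N* ≈ 44.8, P* ≈ 30.9

Set dP/dt = 0 with P > 0: 0.00763N - 0.342 = 0, so N* = 0.342/0.00763 = 44.8.
Set dN/dt = 0 with N > 0: 0.853 - 0.0276P = 0, so P* = 0.853/0.0276 = 30.9.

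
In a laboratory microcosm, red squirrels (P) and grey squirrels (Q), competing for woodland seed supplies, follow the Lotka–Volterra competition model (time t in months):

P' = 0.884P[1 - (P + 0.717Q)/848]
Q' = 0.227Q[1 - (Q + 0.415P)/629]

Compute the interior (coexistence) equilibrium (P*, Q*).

Setting both brackets to zero gives the nullclines P + 0.717Q = 848 and 0.415P + Q = 629.
Substituting Q = 629 - 0.415P into the first: P(1 - 0.717·0.415) = 848 - 0.717·629.
So P* = 397/0.702 = 565, and then Q* = 629 - 0.415·565 = 394.

P* ≈ 565, Q* ≈ 394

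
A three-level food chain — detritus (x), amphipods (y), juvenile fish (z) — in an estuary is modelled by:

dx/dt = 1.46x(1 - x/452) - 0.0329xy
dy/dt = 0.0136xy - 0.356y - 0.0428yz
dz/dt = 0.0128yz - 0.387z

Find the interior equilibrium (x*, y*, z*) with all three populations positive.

x* ≈ 144, y* ≈ 30.2, z* ≈ 37.5

From dz/dt = 0: 0.0128y* = 0.387, so y* = 30.2.
From dx/dt = 0: 1.46(1 - x*/452) = 0.0329·30.2, giving x* = 452·(1 - 0.681) = 144.
From dy/dt = 0: 0.0136·144 - 0.356 = 0.0428z*, so z* = 1.6/0.0428 = 37.5.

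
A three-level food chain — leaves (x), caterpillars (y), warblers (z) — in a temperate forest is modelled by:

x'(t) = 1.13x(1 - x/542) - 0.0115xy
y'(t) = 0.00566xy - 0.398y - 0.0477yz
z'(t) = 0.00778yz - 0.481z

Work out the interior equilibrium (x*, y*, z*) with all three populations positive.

From dz/dt = 0: 0.00778y* = 0.481, so y* = 61.8.
From dx/dt = 0: 1.13(1 - x*/542) = 0.0115·61.8, giving x* = 542·(1 - 0.629) = 201.
From dy/dt = 0: 0.00566·201 - 0.398 = 0.0477z*, so z* = 0.74/0.0477 = 15.5.

x* ≈ 201, y* ≈ 61.8, z* ≈ 15.5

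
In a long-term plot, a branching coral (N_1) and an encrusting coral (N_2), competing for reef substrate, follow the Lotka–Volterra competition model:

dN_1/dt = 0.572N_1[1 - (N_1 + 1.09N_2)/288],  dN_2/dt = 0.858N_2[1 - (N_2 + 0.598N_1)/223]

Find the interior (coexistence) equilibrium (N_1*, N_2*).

N_1* ≈ 129, N_2* ≈ 146

Setting both brackets to zero gives the nullclines N_1 + 1.09N_2 = 288 and 0.598N_1 + N_2 = 223.
Substituting N_2 = 223 - 0.598N_1 into the first: N_1(1 - 1.09·0.598) = 288 - 1.09·223.
So N_1* = 44.9/0.348 = 129, and then N_2* = 223 - 0.598·129 = 146.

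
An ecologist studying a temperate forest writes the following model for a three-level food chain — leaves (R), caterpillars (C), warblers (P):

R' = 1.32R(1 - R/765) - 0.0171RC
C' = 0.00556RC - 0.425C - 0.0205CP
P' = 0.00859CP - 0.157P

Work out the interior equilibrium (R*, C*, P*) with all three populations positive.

R* ≈ 584, C* ≈ 18.3, P* ≈ 138

From dP/dt = 0: 0.00859C* = 0.157, so C* = 18.3.
From dR/dt = 0: 1.32(1 - R*/765) = 0.0171·18.3, giving R* = 765·(1 - 0.237) = 584.
From dC/dt = 0: 0.00556·584 - 0.425 = 0.0205P*, so P* = 2.82/0.0205 = 138.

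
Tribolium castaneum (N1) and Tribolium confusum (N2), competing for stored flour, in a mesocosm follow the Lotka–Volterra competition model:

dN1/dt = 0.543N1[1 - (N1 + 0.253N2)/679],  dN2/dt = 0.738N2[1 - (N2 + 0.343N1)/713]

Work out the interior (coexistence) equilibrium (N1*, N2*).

N1* ≈ 546, N2* ≈ 526

Setting both brackets to zero gives the nullclines N1 + 0.253N2 = 679 and 0.343N1 + N2 = 713.
Substituting N2 = 713 - 0.343N1 into the first: N1(1 - 0.253·0.343) = 679 - 0.253·713.
So N1* = 499/0.913 = 546, and then N2* = 713 - 0.343·546 = 526.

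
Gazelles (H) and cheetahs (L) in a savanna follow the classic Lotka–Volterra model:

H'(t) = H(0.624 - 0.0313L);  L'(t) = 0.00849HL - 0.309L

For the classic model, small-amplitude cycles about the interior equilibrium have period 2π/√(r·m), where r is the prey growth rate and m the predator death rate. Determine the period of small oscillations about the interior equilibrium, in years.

T ≈ 14.3 years

Here r = 0.624 and m = 0.309, so r·m = 0.193.
ω = √0.193 = 0.439 per year, hence T = 2π/ω ≈ 14.3 years.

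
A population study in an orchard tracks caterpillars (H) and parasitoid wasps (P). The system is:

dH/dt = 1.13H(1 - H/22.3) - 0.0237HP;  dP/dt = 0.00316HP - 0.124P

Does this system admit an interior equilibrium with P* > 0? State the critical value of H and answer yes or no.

Threshold H = 39.2; K < 39.2, so no, the predator goes extinct.

The predator equation gives dP/dt > 0 only when H > 0.124/0.00316 = 39.2.
Without the predator, H → K = 22.3. Since 22.3 < 39.2, the predator cannot invade.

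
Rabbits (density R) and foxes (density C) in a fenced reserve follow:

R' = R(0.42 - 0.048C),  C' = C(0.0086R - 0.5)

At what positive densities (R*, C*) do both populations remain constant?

R* ≈ 58.1, C* ≈ 8.75

Set dC/dt = 0 with C > 0: 0.0086R - 0.5 = 0, so R* = 0.5/0.0086 = 58.1.
Set dR/dt = 0 with R > 0: 0.42 - 0.048C = 0, so C* = 0.42/0.048 = 8.75.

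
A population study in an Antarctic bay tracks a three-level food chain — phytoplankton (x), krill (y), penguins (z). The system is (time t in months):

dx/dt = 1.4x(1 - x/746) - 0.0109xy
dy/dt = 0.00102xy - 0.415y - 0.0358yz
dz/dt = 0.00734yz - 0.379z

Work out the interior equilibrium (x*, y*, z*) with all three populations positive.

x* ≈ 446, y* ≈ 51.6, z* ≈ 1.12

From dz/dt = 0: 0.00734y* = 0.379, so y* = 51.6.
From dx/dt = 0: 1.4(1 - x*/746) = 0.0109·51.6, giving x* = 746·(1 - 0.402) = 446.
From dy/dt = 0: 0.00102·446 - 0.415 = 0.0358z*, so z* = 0.04/0.0358 = 1.12.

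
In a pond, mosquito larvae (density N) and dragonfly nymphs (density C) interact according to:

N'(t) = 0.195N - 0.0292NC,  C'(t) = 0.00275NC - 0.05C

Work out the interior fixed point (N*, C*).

N* ≈ 18.2, C* ≈ 6.68

Set dC/dt = 0 with C > 0: 0.00275N - 0.05 = 0, so N* = 0.05/0.00275 = 18.2.
Set dN/dt = 0 with N > 0: 0.195 - 0.0292C = 0, so C* = 0.195/0.0292 = 6.68.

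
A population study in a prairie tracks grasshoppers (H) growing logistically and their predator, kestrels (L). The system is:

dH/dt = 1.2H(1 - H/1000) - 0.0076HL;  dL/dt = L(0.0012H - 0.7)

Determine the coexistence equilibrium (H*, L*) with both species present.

H* ≈ 583, L* ≈ 65.8

From dL/dt = 0 with L > 0: 0.0012H* = 0.7, so H* = 583.
Substitute into dH/dt = 0: 1.2(1 - 583/1000) = 0.0076L*.
The bracket is 0.417, giving L* = 0.5/0.0076 = 65.8.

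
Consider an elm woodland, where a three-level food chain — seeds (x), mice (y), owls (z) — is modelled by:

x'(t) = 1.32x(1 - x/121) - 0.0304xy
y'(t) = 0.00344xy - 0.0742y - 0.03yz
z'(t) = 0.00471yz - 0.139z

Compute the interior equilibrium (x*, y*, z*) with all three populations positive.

From dz/dt = 0: 0.00471y* = 0.139, so y* = 29.5.
From dx/dt = 0: 1.32(1 - x*/121) = 0.0304·29.5, giving x* = 121·(1 - 0.68) = 38.8.
From dy/dt = 0: 0.00344·38.8 - 0.0742 = 0.03z*, so z* = 0.0591/0.03 = 1.97.

x* ≈ 38.8, y* ≈ 29.5, z* ≈ 1.97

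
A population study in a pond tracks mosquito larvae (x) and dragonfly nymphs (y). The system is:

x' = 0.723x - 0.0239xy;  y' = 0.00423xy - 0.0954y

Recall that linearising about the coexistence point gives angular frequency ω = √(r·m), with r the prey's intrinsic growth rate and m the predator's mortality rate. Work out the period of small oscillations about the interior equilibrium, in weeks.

T ≈ 23.9 weeks

Here r = 0.723 and m = 0.0954, so r·m = 0.069.
ω = √0.069 = 0.263 per week, hence T = 2π/ω ≈ 23.9 weeks.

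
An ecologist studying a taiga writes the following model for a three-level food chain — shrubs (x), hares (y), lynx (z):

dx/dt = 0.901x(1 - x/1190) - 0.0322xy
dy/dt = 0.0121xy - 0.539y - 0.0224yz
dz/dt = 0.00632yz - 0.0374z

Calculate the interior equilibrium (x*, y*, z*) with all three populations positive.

From dz/dt = 0: 0.00632y* = 0.0374, so y* = 5.92.
From dx/dt = 0: 0.901(1 - x*/1190) = 0.0322·5.92, giving x* = 1190·(1 - 0.211) = 938.
From dy/dt = 0: 0.0121·938 - 0.539 = 0.0224z*, so z* = 10.8/0.0224 = 483.

x* ≈ 938, y* ≈ 5.92, z* ≈ 483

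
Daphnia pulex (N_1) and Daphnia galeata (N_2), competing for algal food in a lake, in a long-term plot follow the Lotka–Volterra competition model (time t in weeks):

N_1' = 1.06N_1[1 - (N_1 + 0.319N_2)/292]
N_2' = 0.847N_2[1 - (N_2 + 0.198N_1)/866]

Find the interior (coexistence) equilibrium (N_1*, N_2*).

Setting both brackets to zero gives the nullclines N_1 + 0.319N_2 = 292 and 0.198N_1 + N_2 = 866.
Substituting N_2 = 866 - 0.198N_1 into the first: N_1(1 - 0.319·0.198) = 292 - 0.319·866.
So N_1* = 15.7/0.937 = 16.8, and then N_2* = 866 - 0.198·16.8 = 863.

N_1* ≈ 16.8, N_2* ≈ 863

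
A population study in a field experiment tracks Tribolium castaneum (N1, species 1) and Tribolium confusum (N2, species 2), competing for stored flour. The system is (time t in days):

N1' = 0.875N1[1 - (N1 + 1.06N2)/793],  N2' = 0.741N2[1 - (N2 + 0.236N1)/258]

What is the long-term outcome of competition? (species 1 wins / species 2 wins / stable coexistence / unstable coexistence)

stable coexistence

Compare the nullcline intercepts: K1/α12 = 793/1.06 = 748 > K2 = 258; K2/α21 = 258/0.236 = 1090 > K1 = 793.
Since both inequalities hold, each species can invade when rare, so the interior equilibrium is stable.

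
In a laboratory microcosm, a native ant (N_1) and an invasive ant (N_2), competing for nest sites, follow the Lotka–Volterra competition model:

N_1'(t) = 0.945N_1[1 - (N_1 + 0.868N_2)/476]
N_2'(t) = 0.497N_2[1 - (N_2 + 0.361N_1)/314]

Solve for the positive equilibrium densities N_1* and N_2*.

Setting both brackets to zero gives the nullclines N_1 + 0.868N_2 = 476 and 0.361N_1 + N_2 = 314.
Substituting N_2 = 314 - 0.361N_1 into the first: N_1(1 - 0.868·0.361) = 476 - 0.868·314.
So N_1* = 203/0.687 = 296, and then N_2* = 314 - 0.361·296 = 207.

N_1* ≈ 296, N_2* ≈ 207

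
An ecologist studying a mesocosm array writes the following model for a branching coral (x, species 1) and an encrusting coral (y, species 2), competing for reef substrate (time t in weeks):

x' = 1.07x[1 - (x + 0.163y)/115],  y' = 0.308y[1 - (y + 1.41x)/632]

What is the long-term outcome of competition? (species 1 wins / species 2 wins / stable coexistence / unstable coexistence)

Compare the nullcline intercepts: K1/α12 = 115/0.163 = 706 > K2 = 632; K2/α21 = 632/1.41 = 448 > K1 = 115.
Since both inequalities hold, each species can invade when rare, so the interior equilibrium is stable.

stable coexistence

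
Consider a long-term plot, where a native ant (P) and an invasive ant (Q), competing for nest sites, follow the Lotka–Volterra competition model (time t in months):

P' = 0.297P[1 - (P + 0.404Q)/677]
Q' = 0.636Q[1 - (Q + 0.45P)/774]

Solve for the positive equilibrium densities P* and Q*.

Setting both brackets to zero gives the nullclines P + 0.404Q = 677 and 0.45P + Q = 774.
Substituting Q = 774 - 0.45P into the first: P(1 - 0.404·0.45) = 677 - 0.404·774.
So P* = 364/0.818 = 445, and then Q* = 774 - 0.45·445 = 574.

P* ≈ 445, Q* ≈ 574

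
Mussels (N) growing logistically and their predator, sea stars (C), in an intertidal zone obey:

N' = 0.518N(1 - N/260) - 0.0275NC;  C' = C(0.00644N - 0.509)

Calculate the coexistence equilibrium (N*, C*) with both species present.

From dC/dt = 0 with C > 0: 0.00644N* = 0.509, so N* = 79.
Substitute into dN/dt = 0: 0.518(1 - 79/260) = 0.0275C*.
The bracket is 0.696, giving C* = 0.361/0.0275 = 13.1.

N* ≈ 79, C* ≈ 13.1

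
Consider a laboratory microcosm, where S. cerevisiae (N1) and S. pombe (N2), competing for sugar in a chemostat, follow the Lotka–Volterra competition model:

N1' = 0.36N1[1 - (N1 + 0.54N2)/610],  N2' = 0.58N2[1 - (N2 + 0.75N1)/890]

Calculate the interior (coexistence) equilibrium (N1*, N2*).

Setting both brackets to zero gives the nullclines N1 + 0.54N2 = 610 and 0.75N1 + N2 = 890.
Substituting N2 = 890 - 0.75N1 into the first: N1(1 - 0.54·0.75) = 610 - 0.54·890.
So N1* = 129/0.595 = 217, and then N2* = 890 - 0.75·217 = 727.

N1* ≈ 217, N2* ≈ 727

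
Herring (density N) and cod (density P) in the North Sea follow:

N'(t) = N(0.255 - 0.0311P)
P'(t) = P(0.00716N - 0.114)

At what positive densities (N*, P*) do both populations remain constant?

Set dP/dt = 0 with P > 0: 0.00716N - 0.114 = 0, so N* = 0.114/0.00716 = 15.9.
Set dN/dt = 0 with N > 0: 0.255 - 0.0311P = 0, so P* = 0.255/0.0311 = 8.2.

N* ≈ 15.9, P* ≈ 8.2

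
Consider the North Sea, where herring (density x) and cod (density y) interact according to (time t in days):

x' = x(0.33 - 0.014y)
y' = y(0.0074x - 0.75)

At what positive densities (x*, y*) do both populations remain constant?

Set dy/dt = 0 with y > 0: 0.0074x - 0.75 = 0, so x* = 0.75/0.0074 = 101.
Set dx/dt = 0 with x > 0: 0.33 - 0.014y = 0, so y* = 0.33/0.014 = 23.6.

x* ≈ 101, y* ≈ 23.6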